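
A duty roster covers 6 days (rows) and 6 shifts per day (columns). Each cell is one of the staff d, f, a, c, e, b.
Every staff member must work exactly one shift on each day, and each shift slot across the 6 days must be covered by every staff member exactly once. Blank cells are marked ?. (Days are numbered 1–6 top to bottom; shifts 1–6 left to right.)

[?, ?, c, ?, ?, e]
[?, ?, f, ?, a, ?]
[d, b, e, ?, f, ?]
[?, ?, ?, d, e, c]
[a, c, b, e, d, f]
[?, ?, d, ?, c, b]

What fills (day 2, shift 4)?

b

Day 1, shift 5: day 1 has {c, e} and shift 5 has {d, f, a, c, e}, leaving only b.
Day 1, shift 1: day 1 has {c, e, b} and shift 1 has {d, a}, leaving only f.
Day 1, shift 4: day 1 has {f, c, e, b} and shift 4 has {d, e}, leaving only a.
Day 1, shift 2: day 1 has {f, a, c, e, b} and shift 2 has {c, b}, leaving only d.
Day 2, shift 2: day 2 has {f, a} and shift 2 has {d, c, b}, leaving only e.
Day 2, shift 6: day 2 has {f, a, e} and shift 6 has {f, c, e, b}, leaving only d.
Day 3, shift 4: day 3 has {d, f, e, b} and shift 4 has {d, a, e}, leaving only c.
Day 2 already has {d, f, a, e} and shift 4 already has {d, a, c, e}, so day 2, shift 4 must be b.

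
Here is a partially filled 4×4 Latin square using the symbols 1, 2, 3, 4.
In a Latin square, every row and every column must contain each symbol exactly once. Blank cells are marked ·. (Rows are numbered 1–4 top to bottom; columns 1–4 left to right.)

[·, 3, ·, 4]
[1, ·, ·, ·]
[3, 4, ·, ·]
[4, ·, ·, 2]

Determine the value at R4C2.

1

Row 4 already has {2, 4} and column 2 already has {3, 4}, so row 4, column 2 must be 1.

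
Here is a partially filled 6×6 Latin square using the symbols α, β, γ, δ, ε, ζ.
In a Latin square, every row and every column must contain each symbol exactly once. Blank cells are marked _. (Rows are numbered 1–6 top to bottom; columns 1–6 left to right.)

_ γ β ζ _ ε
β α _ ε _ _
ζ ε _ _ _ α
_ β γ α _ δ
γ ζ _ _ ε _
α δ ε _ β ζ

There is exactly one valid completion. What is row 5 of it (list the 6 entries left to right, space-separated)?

Row 5, column 6: row 5 has {γ, ε, ζ} and column 6 has {α, δ, ε, ζ}, leaving only β.
Row 5, column 4: row 5 has {β, γ, ε, ζ} and column 4 has {α, ε, ζ}, leaving only δ.
Row 5, column 3: row 5 has {β, γ, δ, ε, ζ} and column 3 has {β, γ, ε}, leaving only α.
So row 5 reads: γ ζ α δ ε β.

γ ζ α δ ε β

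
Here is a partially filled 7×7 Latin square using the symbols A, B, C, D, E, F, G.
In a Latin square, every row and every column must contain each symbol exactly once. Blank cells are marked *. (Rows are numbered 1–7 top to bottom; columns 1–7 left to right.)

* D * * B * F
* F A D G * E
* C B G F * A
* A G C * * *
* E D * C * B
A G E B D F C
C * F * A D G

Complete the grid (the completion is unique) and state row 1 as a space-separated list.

Row 1, column 3: row 1 has {B, D, F} and column 3 has {A, B, D, E, F, G}, leaving only C.
Row 2, column 1: row 2 has {A, D, E, F, G} and column 1 has {A, C}, leaving only B.
Row 2, column 6: row 2 has {A, B, D, E, F, G} and column 6 has {D, F}, leaving only C.
Row 3, column 6: row 3 has {A, B, C, F, G} and column 6 has {C, D, F}, leaving only E.
Row 3, column 1: row 3 has {A, B, C, E, F, G} and column 1 has {A, B, C}, leaving only D.
Row 4, column 5: row 4 has {A, C, G} and column 5 has {A, B, C, D, F, G}, leaving only E.
Row 4, column 1: row 4 has {A, C, E, G} and column 1 has {A, B, C, D}, leaving only F.
Row 4, column 6: row 4 has {A, C, E, F, G} and column 6 has {C, D, E, F}, leaving only B.
Row 4, column 7: row 4 has {A, B, C, E, F, G} and column 7 has {A, B, C, E, F, G}, leaving only D.
Row 5, column 1: row 5 has {B, C, D, E} and column 1 has {A, B, C, D, F}, leaving only G.
Row 1, column 1: row 1 has {B, C, D, F} and column 1 has {A, B, C, D, F, G}, leaving only E.
Row 1, column 4: row 1 has {B, C, D, E, F} and column 4 has {B, C, D, G}, leaving only A.
Row 1, column 6: row 1 has {A, B, C, D, E, F} and column 6 has {B, C, D, E, F}, leaving only G.
So row 1 reads: E D C A B G F.

E D C A B G F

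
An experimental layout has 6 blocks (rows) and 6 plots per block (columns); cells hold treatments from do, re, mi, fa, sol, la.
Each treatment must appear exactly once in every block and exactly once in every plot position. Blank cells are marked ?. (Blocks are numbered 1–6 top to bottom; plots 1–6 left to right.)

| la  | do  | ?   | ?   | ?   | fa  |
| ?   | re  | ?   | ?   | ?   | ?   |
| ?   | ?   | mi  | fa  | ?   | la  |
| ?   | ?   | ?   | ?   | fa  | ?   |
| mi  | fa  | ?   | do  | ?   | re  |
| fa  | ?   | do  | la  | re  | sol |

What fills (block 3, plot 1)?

re

Block 3, plot 2: block 3 has {mi, fa, la} and plot 2 has {do, re, fa}, leaving only sol.
Block 3, plot 5: block 3 has {mi, fa, sol, la} and plot 5 has {re, fa}, leaving only do.
Block 3 already has {do, mi, fa, sol, la} and plot 1 already has {mi, fa, la}, so block 3, plot 1 must be re.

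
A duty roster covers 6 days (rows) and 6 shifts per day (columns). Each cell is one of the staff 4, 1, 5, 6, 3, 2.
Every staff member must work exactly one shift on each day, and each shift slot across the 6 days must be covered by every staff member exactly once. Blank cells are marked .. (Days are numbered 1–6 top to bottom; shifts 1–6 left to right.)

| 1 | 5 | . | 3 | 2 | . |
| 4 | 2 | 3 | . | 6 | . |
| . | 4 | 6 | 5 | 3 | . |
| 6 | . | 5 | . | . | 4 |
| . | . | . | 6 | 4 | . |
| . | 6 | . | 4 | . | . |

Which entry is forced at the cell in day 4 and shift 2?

Day 1, shift 3: day 1 has {1, 5, 3, 2} and shift 3 has {5, 6, 3}, leaving only 4.
Day 1, shift 6: day 1 has {4, 1, 5, 3, 2} and shift 6 has {4}, leaving only 6.
Day 2, shift 4: day 2 has {4, 6, 3, 2} and shift 4 has {4, 5, 6, 3}, leaving only 1.
Day 2, shift 6: day 2 has {4, 1, 6, 3, 2} and shift 6 has {4, 6}, leaving only 5.
Day 3, shift 1: day 3 has {4, 5, 6, 3} and shift 1 has {4, 1, 6}, leaving only 2.
Day 3, shift 6: day 3 has {4, 5, 6, 3, 2} and shift 6 has {4, 5, 6}, leaving only 1.
Day 4, shift 4: day 4 has {4, 5, 6} and shift 4 has {4, 1, 5, 6, 3}, leaving only 2.
Day 4, shift 5: day 4 has {4, 5, 6, 2} and shift 5 has {4, 6, 3, 2}, leaving only 1.
Day 4 already has {4, 1, 5, 6, 2} and shift 2 already has {4, 5, 6, 2}, so day 4, shift 2 must be 3.

3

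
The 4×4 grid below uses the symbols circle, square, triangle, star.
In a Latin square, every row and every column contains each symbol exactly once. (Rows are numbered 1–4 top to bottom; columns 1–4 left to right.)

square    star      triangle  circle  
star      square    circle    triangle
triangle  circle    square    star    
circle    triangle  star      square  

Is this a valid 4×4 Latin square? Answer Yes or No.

Yes

Each row is a permutation of the 4 symbols, and so is each column.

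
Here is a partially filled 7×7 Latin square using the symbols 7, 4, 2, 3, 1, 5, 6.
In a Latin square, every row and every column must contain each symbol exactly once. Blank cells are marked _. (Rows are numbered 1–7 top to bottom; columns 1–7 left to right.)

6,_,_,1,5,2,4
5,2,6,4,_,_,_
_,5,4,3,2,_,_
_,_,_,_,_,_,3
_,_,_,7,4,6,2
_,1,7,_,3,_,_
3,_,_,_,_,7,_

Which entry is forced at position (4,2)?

Row 1, column 3: row 1 has {4, 2, 1, 5, 6} and column 3 has {7, 4, 6}, leaving only 3.
Row 1, column 2: row 1 has {4, 2, 3, 1, 5, 6} and column 2 has {2, 1, 5}, leaving only 7.
Row 3, column 6: row 3 has {4, 2, 3, 5} and column 6 has {7, 2, 6}, leaving only 1.
Row 2, column 6: row 2 has {4, 2, 5, 6} and column 6 has {7, 2, 1, 6}, leaving only 3.
Row 3, column 1: row 3 has {4, 2, 3, 1, 5} and column 1 has {3, 5, 6}, leaving only 7.
Row 3, column 7: row 3 has {7, 4, 2, 3, 1, 5} and column 7 has {4, 2, 3}, leaving only 6.
Row 5, column 1: row 5 has {7, 4, 2, 6} and column 1 has {7, 3, 5, 6}, leaving only 1.
Row 5, column 2: row 5 has {7, 4, 2, 1, 6} and column 2 has {7, 2, 1, 5}, leaving only 3.
Row 5, column 3: row 5 has {7, 4, 2, 3, 1, 6} and column 3 has {7, 4, 3, 6}, leaving only 5.
Row 6, column 7: row 6 has {7, 3, 1} and column 7 has {4, 2, 3, 6}, leaving only 5.
Row 6, column 6: row 6 has {7, 3, 1, 5} and column 6 has {7, 2, 3, 1, 6}, leaving only 4.
Row 4, column 6: row 4 has {3} and column 6 has {7, 4, 2, 3, 1, 6}, leaving only 5.
Row 6, column 1: row 6 has {7, 4, 3, 1, 5} and column 1 has {7, 3, 1, 5, 6}, leaving only 2.
Row 4, column 1: row 4 has {3, 5} and column 1 has {7, 2, 3, 1, 5, 6}, leaving only 4.
Row 4 already has {4, 3, 5} and column 2 already has {7, 2, 3, 1, 5}, so row 4, column 2 must be 6.

6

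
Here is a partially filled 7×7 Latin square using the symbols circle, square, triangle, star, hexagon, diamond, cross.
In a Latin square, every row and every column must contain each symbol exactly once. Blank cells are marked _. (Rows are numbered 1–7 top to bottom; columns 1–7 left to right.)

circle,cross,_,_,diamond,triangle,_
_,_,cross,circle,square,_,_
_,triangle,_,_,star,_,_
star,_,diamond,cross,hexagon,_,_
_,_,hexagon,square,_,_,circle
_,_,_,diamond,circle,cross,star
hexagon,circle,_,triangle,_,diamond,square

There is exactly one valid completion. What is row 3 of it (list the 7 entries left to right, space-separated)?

diamond triangle circle hexagon star square cross

Row 3, column 4: row 3 has {triangle, star} and column 4 has {circle, square, triangle, diamond, cross}, leaving only hexagon.
Row 1, column 4: row 1 has {circle, triangle, diamond, cross} and column 4 has {circle, square, triangle, hexagon, diamond, cross}, leaving only star.
Row 1, column 3: row 1 has {circle, triangle, star, diamond, cross} and column 3 has {hexagon, diamond, cross}, leaving only square.
Row 3, column 3: row 3 has {triangle, star, hexagon} and column 3 has {square, hexagon, diamond, cross}, leaving only circle.
Row 3, column 6: row 3 has {circle, triangle, star, hexagon} and column 6 has {triangle, diamond, cross}, leaving only square.
Row 1, column 7: row 1 has {circle, square, triangle, star, diamond, cross} and column 7 has {circle, square, star}, leaving only hexagon.
Row 4, column 2: row 4 has {star, hexagon, diamond, cross} and column 2 has {circle, triangle, cross}, leaving only square.
Row 4, column 6: row 4 has {square, star, hexagon, diamond, cross} and column 6 has {square, triangle, diamond, cross}, leaving only circle.
Row 4, column 7: row 4 has {circle, square, star, hexagon, diamond, cross} and column 7 has {circle, square, star, hexagon}, leaving only triangle.
Row 2, column 7: row 2 has {circle, square, cross} and column 7 has {circle, square, triangle, star, hexagon}, leaving only diamond.
Row 3, column 7: row 3 has {circle, square, triangle, star, hexagon} and column 7 has {circle, square, triangle, star, hexagon, diamond}, leaving only cross.
Row 3, column 1: row 3 has {circle, square, triangle, star, hexagon, cross} and column 1 has {circle, star, hexagon}, leaving only diamond.
So row 3 reads: diamond triangle circle hexagon star square cross.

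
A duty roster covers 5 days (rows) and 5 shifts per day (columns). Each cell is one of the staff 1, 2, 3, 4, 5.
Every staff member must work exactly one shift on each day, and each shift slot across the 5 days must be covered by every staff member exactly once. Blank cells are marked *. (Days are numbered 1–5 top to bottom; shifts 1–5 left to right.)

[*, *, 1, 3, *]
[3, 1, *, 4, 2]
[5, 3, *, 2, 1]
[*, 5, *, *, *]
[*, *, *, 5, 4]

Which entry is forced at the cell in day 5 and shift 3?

Day 1, shift 5: day 1 has {1, 3} and shift 5 has {1, 2, 4}, leaving only 5.
Day 2, shift 3: day 2 has {1, 2, 3, 4} and shift 3 has {1}, leaving only 5.
Day 3, shift 3: day 3 has {1, 2, 3, 5} and shift 3 has {1, 5}, leaving only 4.
Day 4, shift 4: day 4 has {5} and shift 4 has {2, 3, 4, 5}, leaving only 1.
Day 4, shift 5: day 4 has {1, 5} and shift 5 has {1, 2, 4, 5}, leaving only 3.
Day 4, shift 3: day 4 has {1, 3, 5} and shift 3 has {1, 4, 5}, leaving only 2.
Day 5 already has {4, 5} and shift 3 already has {1, 2, 4, 5}, so day 5, shift 3 must be 3.

3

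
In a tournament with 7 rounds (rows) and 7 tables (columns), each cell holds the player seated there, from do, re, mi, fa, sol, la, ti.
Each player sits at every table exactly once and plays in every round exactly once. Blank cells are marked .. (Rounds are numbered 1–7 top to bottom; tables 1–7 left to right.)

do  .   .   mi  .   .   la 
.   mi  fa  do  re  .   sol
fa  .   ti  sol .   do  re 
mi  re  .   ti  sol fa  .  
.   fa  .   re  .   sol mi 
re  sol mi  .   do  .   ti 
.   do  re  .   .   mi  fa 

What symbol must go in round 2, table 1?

Round 1, table 2: round 1 has {do, mi, la} and table 2 has {do, re, mi, fa, sol}, leaving only ti.
Round 1, table 3: round 1 has {do, mi, la, ti} and table 3 has {re, mi, fa, ti}, leaving only sol.
Round 1, table 5: round 1 has {do, mi, sol, la, ti} and table 5 has {do, re, sol}, leaving only fa.
Round 1, table 6: round 1 has {do, mi, fa, sol, la, ti} and table 6 has {do, mi, fa, sol}, leaving only re.
Round 3, table 2: round 3 has {do, re, fa, sol, ti} and table 2 has {do, re, mi, fa, sol, ti}, leaving only la.
Round 3, table 5: round 3 has {do, re, fa, sol, la, ti} and table 5 has {do, re, fa, sol}, leaving only mi.
Round 4, table 7: round 4 has {re, mi, fa, sol, ti} and table 7 has {re, mi, fa, sol, la, ti}, leaving only do.
Round 4, table 3: round 4 has {do, re, mi, fa, sol, ti} and table 3 has {re, mi, fa, sol, ti}, leaving only la.
Round 5, table 3: round 5 has {re, mi, fa, sol} and table 3 has {re, mi, fa, sol, la, ti}, leaving only do.
Round 6, table 6: round 6 has {do, re, mi, sol, ti} and table 6 has {do, re, mi, fa, sol}, leaving only la.
Round 2, table 6: round 2 has {do, re, mi, fa, sol} and table 6 has {do, re, mi, fa, sol, la}, leaving only ti.
Round 2 already has {do, re, mi, fa, sol, ti} and table 1 already has {do, re, mi, fa}, so round 2, table 1 must be la.

la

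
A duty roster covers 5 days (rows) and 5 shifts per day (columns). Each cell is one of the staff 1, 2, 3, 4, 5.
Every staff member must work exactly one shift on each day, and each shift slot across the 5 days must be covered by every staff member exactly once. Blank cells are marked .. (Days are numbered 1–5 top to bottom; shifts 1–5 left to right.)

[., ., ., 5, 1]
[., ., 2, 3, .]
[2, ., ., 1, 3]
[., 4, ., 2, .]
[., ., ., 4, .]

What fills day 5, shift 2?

3

Day 3, shift 2: day 3 has {1, 2, 3} and shift 2 has {4}, leaving only 5.
Day 2, shift 2: day 2 has {2, 3} and shift 2 has {4, 5}, leaving only 1.
Day 3, shift 3: day 3 has {1, 2, 3, 5} and shift 3 has {2}, leaving only 4.
Day 1, shift 3: day 1 has {1, 5} and shift 3 has {2, 4}, leaving only 3.
Day 1, shift 1: day 1 has {1, 3, 5} and shift 1 has {2}, leaving only 4.
Day 1, shift 2: day 1 has {1, 3, 4, 5} and shift 2 has {1, 4, 5}, leaving only 2.
Day 5 already has {4} and shift 2 already has {1, 2, 4, 5}, so day 5, shift 2 must be 3.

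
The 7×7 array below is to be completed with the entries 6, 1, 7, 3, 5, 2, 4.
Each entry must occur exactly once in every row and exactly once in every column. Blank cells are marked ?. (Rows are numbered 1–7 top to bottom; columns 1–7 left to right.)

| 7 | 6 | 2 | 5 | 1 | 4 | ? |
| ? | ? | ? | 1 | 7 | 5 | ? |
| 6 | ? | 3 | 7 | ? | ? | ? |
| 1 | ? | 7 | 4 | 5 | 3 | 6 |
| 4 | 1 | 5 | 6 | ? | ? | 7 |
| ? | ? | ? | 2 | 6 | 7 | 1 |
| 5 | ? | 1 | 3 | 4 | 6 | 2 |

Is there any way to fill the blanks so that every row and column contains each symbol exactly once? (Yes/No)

Yes

No row or column among the givens repeats a symbol, and propagating forced cells runs into no contradiction.
One valid completion exists (for instance, 7 6 2 5 1 4 3 / 2 3 6 1 7 5 4 / 6 4 3 7 2 1 5 / 1 2 7 4 5 3 6 / 4 1 5 6 3 2 7 / 3 5 4 2 6 7 1 / 5 7 1 3 4 6 2).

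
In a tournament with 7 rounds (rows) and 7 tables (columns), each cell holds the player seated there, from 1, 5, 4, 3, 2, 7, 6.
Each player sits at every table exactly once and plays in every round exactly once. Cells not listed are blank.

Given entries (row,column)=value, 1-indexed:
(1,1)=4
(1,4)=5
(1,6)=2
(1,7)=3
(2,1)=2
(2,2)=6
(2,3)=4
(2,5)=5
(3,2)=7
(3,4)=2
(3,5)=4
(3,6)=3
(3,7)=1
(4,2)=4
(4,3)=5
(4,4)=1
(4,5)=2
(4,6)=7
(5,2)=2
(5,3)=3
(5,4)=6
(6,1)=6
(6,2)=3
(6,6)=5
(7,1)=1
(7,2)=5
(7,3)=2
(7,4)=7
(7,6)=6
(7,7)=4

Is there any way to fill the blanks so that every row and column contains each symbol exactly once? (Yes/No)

Yes

No round or table among the givens repeats a symbol, and propagating forced cells runs into no contradiction.
One valid completion exists (for instance, 4 1 7 5 6 2 3 / 2 6 4 3 5 1 7 / 5 7 6 2 4 3 1 / 3 4 5 1 2 7 6 / 7 2 3 6 1 4 5 / 6 3 1 4 7 5 2 / 1 5 2 7 3 6 4).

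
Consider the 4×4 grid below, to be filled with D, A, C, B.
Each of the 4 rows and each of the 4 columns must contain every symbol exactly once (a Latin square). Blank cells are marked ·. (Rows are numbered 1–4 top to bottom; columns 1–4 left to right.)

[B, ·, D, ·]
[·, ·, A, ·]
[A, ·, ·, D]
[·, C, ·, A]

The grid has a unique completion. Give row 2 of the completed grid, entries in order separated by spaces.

C D A B

Row 1, column 2: row 1 has {D, B} and column 2 has {C}, leaving only A.
Row 1, column 4: row 1 has {D, A, B} and column 4 has {D, A}, leaving only C.
Row 2, column 4: row 2 has {A} and column 4 has {D, A, C}, leaving only B.
Row 2, column 2: row 2 has {A, B} and column 2 has {A, C}, leaving only D.
Row 2, column 1: row 2 has {D, A, B} and column 1 has {A, B}, leaving only C.
So row 2 reads: C D A B.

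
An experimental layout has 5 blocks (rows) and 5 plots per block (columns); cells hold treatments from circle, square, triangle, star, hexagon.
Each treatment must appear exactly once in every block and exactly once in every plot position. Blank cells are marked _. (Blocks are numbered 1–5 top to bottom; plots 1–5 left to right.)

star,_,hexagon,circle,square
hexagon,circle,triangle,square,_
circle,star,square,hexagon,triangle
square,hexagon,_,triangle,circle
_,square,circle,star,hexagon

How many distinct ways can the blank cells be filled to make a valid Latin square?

Block 1, plot 2: eliminating its block and plot leaves {triangle}.
Block 2, plot 5: eliminating its block and plot leaves {star}.
Block 4, plot 3: eliminating its block and plot leaves {star}.
Block 5, plot 1: eliminating its block and plot leaves {triangle}.
Only one assignment across all blanks avoids any block or plot repeat, giving 1 completion.

1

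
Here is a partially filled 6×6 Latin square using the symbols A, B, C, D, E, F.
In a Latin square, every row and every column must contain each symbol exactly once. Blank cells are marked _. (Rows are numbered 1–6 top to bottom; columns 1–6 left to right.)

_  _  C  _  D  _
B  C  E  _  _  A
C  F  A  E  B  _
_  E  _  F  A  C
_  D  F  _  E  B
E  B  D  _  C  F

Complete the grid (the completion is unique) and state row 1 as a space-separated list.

Row 1, column 2: row 1 has {C, D} and column 2 has {B, C, D, E, F}, leaving only A.
Row 1, column 1: row 1 has {A, C, D} and column 1 has {B, C, E}, leaving only F.
Row 1, column 4: row 1 has {A, C, D, F} and column 4 has {E, F}, leaving only B.
Row 1, column 6: row 1 has {A, B, C, D, F} and column 6 has {A, B, C, F}, leaving only E.
So row 1 reads: F A C B D E.

F A C B D E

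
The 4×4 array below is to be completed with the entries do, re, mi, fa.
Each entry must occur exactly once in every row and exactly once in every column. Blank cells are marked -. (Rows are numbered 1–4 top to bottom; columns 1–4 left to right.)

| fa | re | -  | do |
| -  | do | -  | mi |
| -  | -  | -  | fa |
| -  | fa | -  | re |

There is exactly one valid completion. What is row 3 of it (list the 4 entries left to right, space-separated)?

Row 3, column 2: row 3 has {fa} and column 2 has {do, re, fa}, leaving only mi.
Row 1, column 3: row 1 has {do, re, fa} and column 3 has {}, leaving only mi.
Row 2, column 1: row 2 has {do, mi} and column 1 has {fa}, leaving only re.
Row 3, column 1: row 3 has {mi, fa} and column 1 has {re, fa}, leaving only do.
Row 3, column 3: row 3 has {do, mi, fa} and column 3 has {mi}, leaving only re.
So row 3 reads: do mi re fa.

do mi re fa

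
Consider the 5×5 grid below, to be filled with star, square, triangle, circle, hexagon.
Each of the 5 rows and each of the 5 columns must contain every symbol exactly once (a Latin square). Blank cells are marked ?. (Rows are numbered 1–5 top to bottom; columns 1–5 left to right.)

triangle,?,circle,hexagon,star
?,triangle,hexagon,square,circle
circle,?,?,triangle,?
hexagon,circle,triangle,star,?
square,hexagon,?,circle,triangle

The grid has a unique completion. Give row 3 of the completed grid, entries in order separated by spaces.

circle star square triangle hexagon

Row 1, column 2: row 1 has {star, triangle, circle, hexagon} and column 2 has {triangle, circle, hexagon}, leaving only square.
Row 3, column 2: row 3 has {triangle, circle} and column 2 has {square, triangle, circle, hexagon}, leaving only star.
Row 3, column 3: row 3 has {star, triangle, circle} and column 3 has {triangle, circle, hexagon}, leaving only square.
Row 3, column 5: row 3 has {star, square, triangle, circle} and column 5 has {star, triangle, circle}, leaving only hexagon.
So row 3 reads: circle star square triangle hexagon.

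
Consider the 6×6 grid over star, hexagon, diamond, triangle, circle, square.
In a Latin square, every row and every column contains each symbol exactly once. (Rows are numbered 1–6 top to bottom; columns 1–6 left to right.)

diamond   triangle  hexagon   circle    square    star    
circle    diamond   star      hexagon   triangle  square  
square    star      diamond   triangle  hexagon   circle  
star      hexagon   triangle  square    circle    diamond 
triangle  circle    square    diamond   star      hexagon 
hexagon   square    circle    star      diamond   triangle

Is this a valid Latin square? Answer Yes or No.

Each row is a permutation of the 6 symbols, and so is each column.

Yes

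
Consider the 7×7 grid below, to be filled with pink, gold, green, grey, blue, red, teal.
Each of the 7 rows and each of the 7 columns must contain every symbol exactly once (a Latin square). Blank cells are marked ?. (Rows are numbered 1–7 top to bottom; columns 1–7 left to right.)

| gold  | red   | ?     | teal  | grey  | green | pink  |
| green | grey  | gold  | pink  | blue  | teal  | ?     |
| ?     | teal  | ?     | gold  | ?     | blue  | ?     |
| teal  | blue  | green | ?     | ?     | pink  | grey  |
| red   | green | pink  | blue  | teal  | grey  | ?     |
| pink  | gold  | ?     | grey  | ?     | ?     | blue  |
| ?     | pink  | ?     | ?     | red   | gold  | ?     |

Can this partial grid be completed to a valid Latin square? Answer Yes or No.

Yes

No row or column among the givens repeats a symbol, and propagating forced cells runs into no contradiction.
One valid completion exists (for instance, gold red blue teal grey green pink / green grey gold pink blue teal red / grey teal red gold pink blue green / teal blue green red gold pink grey / red green pink blue teal grey gold / pink gold teal grey green red blue / blue pink grey green red gold teal).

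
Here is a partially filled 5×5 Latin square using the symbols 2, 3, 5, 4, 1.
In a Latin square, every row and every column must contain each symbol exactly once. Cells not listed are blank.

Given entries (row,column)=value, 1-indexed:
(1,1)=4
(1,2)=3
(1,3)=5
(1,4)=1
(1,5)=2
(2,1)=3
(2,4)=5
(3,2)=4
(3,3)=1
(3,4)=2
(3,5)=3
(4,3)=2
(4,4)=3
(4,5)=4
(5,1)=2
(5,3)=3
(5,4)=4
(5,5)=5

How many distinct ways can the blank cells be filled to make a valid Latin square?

Row 2, column 2: eliminating its row and column leaves {2, 1}.
Row 2, column 3: eliminating its row and column leaves {4}.
Row 2, column 5: eliminating its row and column leaves {1}.
Row 3, column 1: eliminating its row and column leaves {5}.
Row 4, column 1: eliminating its row and column leaves {5, 1}.
Row 4, column 2: eliminating its row and column leaves {5, 1}.
Row 5, column 2: eliminating its row and column leaves {1}.
Only one assignment across all blanks avoids any row or column repeat, giving 1 completion.

1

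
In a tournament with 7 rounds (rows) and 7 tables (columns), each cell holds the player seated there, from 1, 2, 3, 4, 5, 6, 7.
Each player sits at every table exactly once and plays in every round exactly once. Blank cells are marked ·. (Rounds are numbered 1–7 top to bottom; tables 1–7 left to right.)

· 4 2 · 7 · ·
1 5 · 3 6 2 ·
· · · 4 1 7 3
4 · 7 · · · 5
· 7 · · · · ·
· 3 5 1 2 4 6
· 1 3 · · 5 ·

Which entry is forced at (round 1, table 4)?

5

Round 1, table 7: round 1 has {2, 4, 7} and table 7 has {3, 5, 6}, leaving only 1.
Round 2, table 3: round 2 has {1, 2, 3, 5, 6} and table 3 has {2, 3, 5, 7}, leaving only 4.
Round 2, table 7: round 2 has {1, 2, 3, 4, 5, 6} and table 7 has {1, 3, 5, 6}, leaving only 7.
Round 3, table 3: round 3 has {1, 3, 4, 7} and table 3 has {2, 3, 4, 5, 7}, leaving only 6.
Round 3, table 2: round 3 has {1, 3, 4, 6, 7} and table 2 has {1, 3, 4, 5, 7}, leaving only 2.
Round 3, table 1: round 3 has {1, 2, 3, 4, 6, 7} and table 1 has {1, 4}, leaving only 5.
Round 4, table 2: round 4 has {4, 5, 7} and table 2 has {1, 2, 3, 4, 5, 7}, leaving only 6.
Round 4, table 4: round 4 has {4, 5, 6, 7} and table 4 has {1, 3, 4}, leaving only 2.
Round 4, table 5: round 4 has {2, 4, 5, 6, 7} and table 5 has {1, 2, 6, 7}, leaving only 3.
Round 4, table 6: round 4 has {2, 3, 4, 5, 6, 7} and table 6 has {2, 4, 5, 7}, leaving only 1.
Round 5, table 3: round 5 has {7} and table 3 has {2, 3, 4, 5, 6, 7}, leaving only 1.
Round 6, table 1: round 6 has {1, 2, 3, 4, 5, 6} and table 1 has {1, 4, 5}, leaving only 7.
Round 7, table 5: round 7 has {1, 3, 5} and table 5 has {1, 2, 3, 6, 7}, leaving only 4.
Round 5, table 5: round 5 has {1, 7} and table 5 has {1, 2, 3, 4, 6, 7}, leaving only 5.
Round 5, table 4: round 5 has {1, 5, 7} and table 4 has {1, 2, 3, 4}, leaving only 6.
Round 1 already has {1, 2, 4, 7} and table 4 already has {1, 2, 3, 4, 6}, so round 1, table 4 must be 5.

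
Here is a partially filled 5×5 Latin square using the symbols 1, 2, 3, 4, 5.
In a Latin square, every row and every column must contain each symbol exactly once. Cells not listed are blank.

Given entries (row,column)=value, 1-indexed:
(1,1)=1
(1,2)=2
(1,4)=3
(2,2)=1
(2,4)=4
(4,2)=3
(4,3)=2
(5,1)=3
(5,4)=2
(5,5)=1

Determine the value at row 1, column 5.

4

Row 1, column 5 is narrowed to {4, 5}.
If it were 5, then row 5, column 3 would be left with no valid symbol.
So row 1, column 5 must be 4.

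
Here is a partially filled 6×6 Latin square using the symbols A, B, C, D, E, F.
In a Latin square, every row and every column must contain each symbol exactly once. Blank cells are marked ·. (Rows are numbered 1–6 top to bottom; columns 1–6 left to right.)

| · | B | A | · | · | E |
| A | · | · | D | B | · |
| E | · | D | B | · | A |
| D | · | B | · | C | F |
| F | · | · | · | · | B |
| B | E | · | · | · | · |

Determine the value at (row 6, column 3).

Row 1, column 1: row 1 has {A, B, E} and column 1 has {A, B, D, E, F}, leaving only C.
Row 1, column 4: row 1 has {A, B, C, E} and column 4 has {B, D}, leaving only F.
Row 1, column 5: row 1 has {A, B, C, E, F} and column 5 has {B, C}, leaving only D.
Row 2, column 6: row 2 has {A, B, D} and column 6 has {A, B, E, F}, leaving only C.
Row 2, column 2: row 2 has {A, B, C, D} and column 2 has {B, E}, leaving only F.
Row 2, column 3: row 2 has {A, B, C, D, F} and column 3 has {A, B, D}, leaving only E.
Row 3, column 2: row 3 has {A, B, D, E} and column 2 has {B, E, F}, leaving only C.
Row 3, column 5: row 3 has {A, B, C, D, E} and column 5 has {B, C, D}, leaving only F.
Row 4, column 2: row 4 has {B, C, D, F} and column 2 has {B, C, E, F}, leaving only A.
Row 4, column 4: row 4 has {A, B, C, D, F} and column 4 has {B, D, F}, leaving only E.
Row 5, column 2: row 5 has {B, F} and column 2 has {A, B, C, E, F}, leaving only D.
Row 5, column 3: row 5 has {B, D, F} and column 3 has {A, B, D, E}, leaving only C.
Row 6 already has {B, E} and column 3 already has {A, B, C, D, E}, so row 6, column 3 must be F.

F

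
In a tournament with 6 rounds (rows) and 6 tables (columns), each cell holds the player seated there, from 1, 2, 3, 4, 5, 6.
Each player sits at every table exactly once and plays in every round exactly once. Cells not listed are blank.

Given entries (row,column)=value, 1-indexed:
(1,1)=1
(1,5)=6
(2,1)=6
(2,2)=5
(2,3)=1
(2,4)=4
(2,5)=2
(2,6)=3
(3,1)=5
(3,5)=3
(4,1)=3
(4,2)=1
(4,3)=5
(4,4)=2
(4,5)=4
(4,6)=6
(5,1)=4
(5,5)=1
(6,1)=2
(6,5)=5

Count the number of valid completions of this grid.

20

Round 1, table 2: eliminating its round and table leaves {2, 3, 4}.
Round 1, table 3: eliminating its round and table leaves {2, 3, 4}.
Round 1, table 4: eliminating its round and table leaves {3, 5}.
Round 1, table 6: eliminating its round and table leaves {2, 4, 5}.
Round 3, table 2: eliminating its round and table leaves {2, 4, 6}.
Round 3, table 3: eliminating its round and table leaves {2, 4, 6}.
Round 3, table 4: eliminating its round and table leaves {1, 6}.
Round 3, table 6: eliminating its round and table leaves {1, 2, 4}.
Round 5, table 2: eliminating its round and table leaves {2, 3, 6}.
Round 5, table 3: eliminating its round and table leaves {2, 3, 6}.
Round 5, table 4: eliminating its round and table leaves {3, 5, 6}.
Round 5, table 6: eliminating its round and table leaves {2, 5}.
Round 6, table 2: eliminating its round and table leaves {3, 4, 6}.
Round 6, table 3: eliminating its round and table leaves {3, 4, 6}.
Round 6, table 4: eliminating its round and table leaves {1, 3, 6}.
Round 6, table 6: eliminating its round and table leaves {1, 4}.
Enumerating the assignments across these blanks that avoid any round or table repeat gives 20 completions.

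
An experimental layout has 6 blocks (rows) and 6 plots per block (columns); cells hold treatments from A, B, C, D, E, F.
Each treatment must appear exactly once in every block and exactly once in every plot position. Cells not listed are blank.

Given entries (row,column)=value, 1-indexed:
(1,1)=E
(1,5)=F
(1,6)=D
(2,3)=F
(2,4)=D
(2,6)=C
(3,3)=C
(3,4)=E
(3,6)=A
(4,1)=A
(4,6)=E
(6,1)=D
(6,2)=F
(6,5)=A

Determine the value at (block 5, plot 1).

Block 2, plot 1: block 2 has {C, D, F} and plot 1 has {A, D, E}, leaving only B.
Block 2, plot 5: block 2 has {B, C, D, F} and plot 5 has {A, F}, leaving only E.
Block 2, plot 2: block 2 has {B, C, D, E, F} and plot 2 has {F}, leaving only A.
Block 3, plot 1: block 3 has {A, C, E} and plot 1 has {A, B, D, E}, leaving only F.
Block 5 already has {} and plot 1 already has {A, B, D, E, F}, so block 5, plot 1 must be C.

C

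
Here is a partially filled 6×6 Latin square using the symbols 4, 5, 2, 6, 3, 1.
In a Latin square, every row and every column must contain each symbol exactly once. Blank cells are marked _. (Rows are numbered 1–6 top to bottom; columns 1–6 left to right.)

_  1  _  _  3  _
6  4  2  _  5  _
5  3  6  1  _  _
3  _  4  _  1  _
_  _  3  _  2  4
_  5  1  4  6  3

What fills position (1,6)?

6

Row 1, column 3: row 1 has {3, 1} and column 3 has {4, 2, 6, 3, 1}, leaving only 5.
Row 2, column 4: row 2 has {4, 5, 2, 6} and column 4 has {4, 1}, leaving only 3.
Row 2, column 6: row 2 has {4, 5, 2, 6, 3} and column 6 has {4, 3}, leaving only 1.
Row 3, column 5: row 3 has {5, 6, 3, 1} and column 5 has {5, 2, 6, 3, 1}, leaving only 4.
Row 3, column 6: row 3 has {4, 5, 6, 3, 1} and column 6 has {4, 3, 1}, leaving only 2.
Row 1 already has {5, 3, 1} and column 6 already has {4, 2, 3, 1}, so row 1, column 6 must be 6.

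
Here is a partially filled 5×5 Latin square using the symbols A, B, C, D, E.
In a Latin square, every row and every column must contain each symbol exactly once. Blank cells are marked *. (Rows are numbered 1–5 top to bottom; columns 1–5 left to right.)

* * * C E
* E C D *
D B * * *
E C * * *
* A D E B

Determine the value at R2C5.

A

Row 2 already has {C, D, E} and column 5 already has {B, E}, so row 2, column 5 must be A.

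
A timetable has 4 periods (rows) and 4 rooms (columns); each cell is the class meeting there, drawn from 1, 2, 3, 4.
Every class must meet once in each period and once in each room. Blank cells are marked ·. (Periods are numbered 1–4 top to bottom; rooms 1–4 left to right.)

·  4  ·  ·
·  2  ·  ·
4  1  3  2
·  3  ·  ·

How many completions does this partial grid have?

4

Period 1, room 1: eliminating its period and room leaves {1, 2, 3}.
Period 1, room 3: eliminating its period and room leaves {1, 2}.
Period 1, room 4: eliminating its period and room leaves {1, 3}.
Period 2, room 1: eliminating its period and room leaves {1, 3}.
Period 2, room 3: eliminating its period and room leaves {1, 4}.
Period 2, room 4: eliminating its period and room leaves {1, 3, 4}.
Period 4, room 1: eliminating its period and room leaves {1, 2}.
Period 4, room 3: eliminating its period and room leaves {1, 2, 4}.
Period 4, room 4: eliminating its period and room leaves {1, 4}.
Enumerating the assignments across these blanks that avoid any period or room repeat gives 4 completions.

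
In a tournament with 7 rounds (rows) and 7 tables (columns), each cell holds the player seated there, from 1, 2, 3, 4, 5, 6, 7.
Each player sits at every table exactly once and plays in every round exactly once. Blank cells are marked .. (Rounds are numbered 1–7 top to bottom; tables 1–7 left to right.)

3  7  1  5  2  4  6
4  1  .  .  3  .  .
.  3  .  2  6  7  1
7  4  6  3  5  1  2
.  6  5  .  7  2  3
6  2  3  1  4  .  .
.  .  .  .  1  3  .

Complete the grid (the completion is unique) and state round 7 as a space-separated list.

2 5 7 6 1 3 4

Round 7, table 2: round 7 has {1, 3} and table 2 has {1, 2, 3, 4, 6, 7}, leaving only 5.
Round 7, table 1: round 7 has {1, 3, 5} and table 1 has {3, 4, 6, 7}, leaving only 2.
Round 3, table 1: round 3 has {1, 2, 3, 6, 7} and table 1 has {2, 3, 4, 6, 7}, leaving only 5.
Round 3, table 3: round 3 has {1, 2, 3, 5, 6, 7} and table 3 has {1, 3, 5, 6}, leaving only 4.
Round 7, table 3: round 7 has {1, 2, 3, 5} and table 3 has {1, 3, 4, 5, 6}, leaving only 7.
Round 7, table 7: round 7 has {1, 2, 3, 5, 7} and table 7 has {1, 2, 3, 6}, leaving only 4.
Round 7, table 4: round 7 has {1, 2, 3, 4, 5, 7} and table 4 has {1, 2, 3, 5}, leaving only 6.
So round 7 reads: 2 5 7 6 1 3 4.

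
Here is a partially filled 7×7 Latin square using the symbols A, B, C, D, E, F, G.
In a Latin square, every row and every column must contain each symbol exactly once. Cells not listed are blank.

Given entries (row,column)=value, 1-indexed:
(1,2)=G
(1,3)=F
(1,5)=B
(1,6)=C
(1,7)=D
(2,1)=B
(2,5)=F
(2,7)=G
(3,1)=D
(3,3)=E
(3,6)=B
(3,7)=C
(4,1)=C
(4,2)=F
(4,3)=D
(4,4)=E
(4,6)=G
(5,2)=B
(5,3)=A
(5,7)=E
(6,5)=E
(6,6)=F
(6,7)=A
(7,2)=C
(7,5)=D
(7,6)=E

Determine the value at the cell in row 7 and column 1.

Row 1, column 4: row 1 has {B, C, D, F, G} and column 4 has {E}, leaving only A.
Row 1, column 1: row 1 has {A, B, C, D, F, G} and column 1 has {B, C, D}, leaving only E.
Row 2, column 3: row 2 has {B, F, G} and column 3 has {A, D, E, F}, leaving only C.
Row 2, column 4: row 2 has {B, C, F, G} and column 4 has {A, E}, leaving only D.
Row 2, column 6: row 2 has {B, C, D, F, G} and column 6 has {B, C, E, F, G}, leaving only A.
Row 2, column 2: row 2 has {A, B, C, D, F, G} and column 2 has {B, C, F, G}, leaving only E.
Row 3, column 2: row 3 has {B, C, D, E} and column 2 has {B, C, E, F, G}, leaving only A.
Row 3, column 5: row 3 has {A, B, C, D, E} and column 5 has {B, D, E, F}, leaving only G.
Row 3, column 4: row 3 has {A, B, C, D, E, G} and column 4 has {A, D, E}, leaving only F.
Row 4, column 5: row 4 has {C, D, E, F, G} and column 5 has {B, D, E, F, G}, leaving only A.
Row 4, column 7: row 4 has {A, C, D, E, F, G} and column 7 has {A, C, D, E, G}, leaving only B.
Row 5, column 5: row 5 has {A, B, E} and column 5 has {A, B, D, E, F, G}, leaving only C.
Row 5, column 4: row 5 has {A, B, C, E} and column 4 has {A, D, E, F}, leaving only G.
Row 5, column 1: row 5 has {A, B, C, E, G} and column 1 has {B, C, D, E}, leaving only F.
Row 5, column 6: row 5 has {A, B, C, E, F, G} and column 6 has {A, B, C, E, F, G}, leaving only D.
Row 6, column 1: row 6 has {A, E, F} and column 1 has {B, C, D, E, F}, leaving only G.
Row 7 already has {C, D, E} and column 1 already has {B, C, D, E, F, G}, so row 7, column 1 must be A.

A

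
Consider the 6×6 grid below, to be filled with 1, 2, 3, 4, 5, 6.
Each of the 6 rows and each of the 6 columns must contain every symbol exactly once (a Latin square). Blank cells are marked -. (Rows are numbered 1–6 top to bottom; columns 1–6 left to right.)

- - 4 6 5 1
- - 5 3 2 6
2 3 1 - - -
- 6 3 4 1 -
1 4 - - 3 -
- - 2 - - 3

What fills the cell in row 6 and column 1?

Row 1, column 1: row 1 has {1, 4, 5, 6} and column 1 has {1, 2}, leaving only 3.
Row 1, column 2: row 1 has {1, 3, 4, 5, 6} and column 2 has {3, 4, 6}, leaving only 2.
Row 2, column 1: row 2 has {2, 3, 5, 6} and column 1 has {1, 2, 3}, leaving only 4.
Row 2, column 2: row 2 has {2, 3, 4, 5, 6} and column 2 has {2, 3, 4, 6}, leaving only 1.
Row 3, column 4: row 3 has {1, 2, 3} and column 4 has {3, 4, 6}, leaving only 5.
Row 3, column 6: row 3 has {1, 2, 3, 5} and column 6 has {1, 3, 6}, leaving only 4.
Row 3, column 5: row 3 has {1, 2, 3, 4, 5} and column 5 has {1, 2, 3, 5}, leaving only 6.
Row 4, column 1: row 4 has {1, 3, 4, 6} and column 1 has {1, 2, 3, 4}, leaving only 5.
Row 6 already has {2, 3} and column 1 already has {1, 2, 3, 4, 5}, so row 6, column 1 must be 6.

6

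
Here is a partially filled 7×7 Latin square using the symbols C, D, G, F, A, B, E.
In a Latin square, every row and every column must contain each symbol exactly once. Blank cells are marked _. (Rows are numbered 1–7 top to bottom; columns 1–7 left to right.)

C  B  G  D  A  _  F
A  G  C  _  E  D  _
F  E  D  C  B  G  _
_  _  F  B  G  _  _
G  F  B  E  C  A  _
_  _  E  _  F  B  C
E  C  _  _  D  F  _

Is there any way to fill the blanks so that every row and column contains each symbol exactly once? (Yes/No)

Row 1, column 6: row 1 has {C, D, G, F, A, B} and column 6 has {D, G, F, A, B}, so it must be E.
Row 2, column 4: row 2 has {C, D, G, A, E} and column 4 has {C, D, B, E}, so it must be F.
Row 2, column 7: row 2 has {C, D, G, F, A, E} and column 7 has {C, F}, so it must be B.
Row 3, column 7: row 3 has {C, D, G, F, B, E} and column 7 has {C, F, B}, so it must be A.
Row 4, column 1: row 4 has {G, F, B} and column 1 has {C, G, F, A, E}, so it must be D.
Now row 6, column 1: row 6 together with column 1 already contain {C, D, G, F, A, B, E} — every symbol — so nothing can go there. The grid has no valid completion.

No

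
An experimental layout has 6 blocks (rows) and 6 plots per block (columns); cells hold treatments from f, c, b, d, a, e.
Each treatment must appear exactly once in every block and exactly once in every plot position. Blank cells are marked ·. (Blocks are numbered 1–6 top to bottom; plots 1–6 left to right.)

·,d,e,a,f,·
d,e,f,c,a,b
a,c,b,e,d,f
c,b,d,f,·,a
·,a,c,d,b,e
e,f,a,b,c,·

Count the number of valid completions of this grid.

Block 1, plot 1: eliminating its block and plot leaves {b}.
Block 1, plot 6: eliminating its block and plot leaves {c}.
Block 4, plot 5: eliminating its block and plot leaves {e}.
Block 5, plot 1: eliminating its block and plot leaves {f}.
Block 6, plot 6: eliminating its block and plot leaves {d}.
Only one assignment across all blanks avoids any block or plot repeat, giving 1 completion.

1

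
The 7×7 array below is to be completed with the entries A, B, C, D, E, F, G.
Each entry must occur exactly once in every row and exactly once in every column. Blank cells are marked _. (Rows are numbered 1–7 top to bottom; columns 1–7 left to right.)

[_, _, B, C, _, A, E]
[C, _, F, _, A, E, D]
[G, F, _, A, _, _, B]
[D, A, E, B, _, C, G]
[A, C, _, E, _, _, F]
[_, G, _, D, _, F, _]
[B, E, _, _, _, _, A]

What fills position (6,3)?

A

Row 1, column 1: row 1 has {A, B, C, E} and column 1 has {A, B, C, D, G}, leaving only F.
Row 1, column 2: row 1 has {A, B, C, E, F} and column 2 has {A, C, E, F, G}, leaving only D.
Row 1, column 5: row 1 has {A, B, C, D, E, F} and column 5 has {A}, leaving only G.
Row 2, column 2: row 2 has {A, C, D, E, F} and column 2 has {A, C, D, E, F, G}, leaving only B.
Row 2, column 4: row 2 has {A, B, C, D, E, F} and column 4 has {A, B, C, D, E}, leaving only G.
Row 3, column 6: row 3 has {A, B, F, G} and column 6 has {A, C, E, F}, leaving only D.
Row 3, column 3: row 3 has {A, B, D, F, G} and column 3 has {B, E, F}, leaving only C.
Row 6 already has {D, F, G} and column 3 already has {B, C, E, F}, so row 6, column 3 must be A.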